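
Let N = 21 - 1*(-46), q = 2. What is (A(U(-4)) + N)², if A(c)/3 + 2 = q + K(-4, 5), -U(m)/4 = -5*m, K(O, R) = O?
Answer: 3025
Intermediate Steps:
U(m) = 20*m (U(m) = -(-20)*m = 20*m)
N = 67 (N = 21 + 46 = 67)
A(c) = -12 (A(c) = -6 + 3*(2 - 4) = -6 + 3*(-2) = -6 - 6 = -12)
(A(U(-4)) + N)² = (-12 + 67)² = 55² = 3025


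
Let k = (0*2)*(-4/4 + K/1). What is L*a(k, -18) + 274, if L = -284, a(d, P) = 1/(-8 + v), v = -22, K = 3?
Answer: 4252/15 ≈ 283.47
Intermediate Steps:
k = 0 (k = (0*2)*(-4/4 + 3/1) = 0*(-4*1/4 + 3*1) = 0*(-1 + 3) = 0*2 = 0)
a(d, P) = -1/30 (a(d, P) = 1/(-8 - 22) = 1/(-30) = -1/30)
L*a(k, -18) + 274 = -284*(-1/30) + 274 = 142/15 + 274 = 4252/15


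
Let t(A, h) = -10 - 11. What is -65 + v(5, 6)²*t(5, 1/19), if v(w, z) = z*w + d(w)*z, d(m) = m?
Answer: -75665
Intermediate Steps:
t(A, h) = -21
v(w, z) = 2*w*z (v(w, z) = z*w + w*z = w*z + w*z = 2*w*z)
-65 + v(5, 6)²*t(5, 1/19) = -65 + (2*5*6)²*(-21) = -65 + 60²*(-21) = -65 + 3600*(-21) = -65 - 75600 = -75665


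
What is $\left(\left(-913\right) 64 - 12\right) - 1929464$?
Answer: $-1987908$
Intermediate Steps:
$\left(\left(-913\right) 64 - 12\right) - 1929464 = \left(-58432 - 12\right) - 1929464 = -58444 - 1929464 = -1987908$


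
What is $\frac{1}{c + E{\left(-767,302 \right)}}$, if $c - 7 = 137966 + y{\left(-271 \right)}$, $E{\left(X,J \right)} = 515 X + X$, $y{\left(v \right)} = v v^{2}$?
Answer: $- \frac{1}{20160310} \approx -4.9602 \cdot 10^{-8}$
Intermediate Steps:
$y{\left(v \right)} = v^{3}$
$E{\left(X,J \right)} = 516 X$
$c = -19764538$ ($c = 7 + \left(137966 + \left(-271\right)^{3}\right) = 7 + \left(137966 - 19902511\right) = 7 - 19764545 = -19764538$)
$\frac{1}{c + E{\left(-767,302 \right)}} = \frac{1}{-19764538 + 516 \left(-767\right)} = \frac{1}{-19764538 - 395772} = \frac{1}{-20160310} = - \frac{1}{20160310}$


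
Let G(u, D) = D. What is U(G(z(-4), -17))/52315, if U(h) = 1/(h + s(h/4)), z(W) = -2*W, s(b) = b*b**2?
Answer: -64/313942315 ≈ -2.0386e-7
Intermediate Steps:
s(b) = b**3
U(h) = 1/(h + h**3/64) (U(h) = 1/(h + (h/4)**3) = 1/(h + h**3/64))
U(G(z(-4), -17))/52315 = (64/(-17*(64 + (-17)**2)))/52315 = (64*(-1/17)/(64 + 289))*(1/52315) = (64*(-1/17)/353)*(1/52315) = (64*(-1/17)*(1/353))*(1/52315) = -64/6001*1/52315 = -64/313942315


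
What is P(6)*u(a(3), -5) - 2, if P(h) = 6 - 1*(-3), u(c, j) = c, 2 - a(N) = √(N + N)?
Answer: 16 - 9*√6 ≈ -6.0454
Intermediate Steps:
a(N) = 2 - √2*√N (a(N) = 2 - √(N + N) = 2 - √(2*N) = 2 - √2*√N)
P(h) = 9 (P(h) = 6 + 3 = 9)
P(6)*u(a(3), -5) - 2 = 9*(2 - √2*√3) - 2 = 9*(2 - √6) - 2 = (18 - 9*√6) - 2 = 16 - 9*√6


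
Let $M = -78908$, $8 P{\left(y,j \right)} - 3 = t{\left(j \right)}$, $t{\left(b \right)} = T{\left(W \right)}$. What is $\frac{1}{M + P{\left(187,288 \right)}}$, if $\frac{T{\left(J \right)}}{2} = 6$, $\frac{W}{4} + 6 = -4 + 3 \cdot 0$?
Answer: $- \frac{8}{631249} \approx -1.2673 \cdot 10^{-5}$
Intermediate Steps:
$W = -40$ ($W = -24 + 4 \left(-4 + 3 \cdot 0\right) = -24 + 4 \left(-4 + 0\right) = -24 + 4 \left(-4\right) = -24 - 16 = -40$)
$T{\left(J \right)} = 12$ ($T{\left(J \right)} = 2 \cdot 6 = 12$)
$t{\left(b \right)} = 12$
$P{\left(y,j \right)} = \frac{15}{8}$ ($P{\left(y,j \right)} = \frac{3}{8} + \frac{1}{8} \cdot 12 = \frac{3}{8} + \frac{3}{2} = \frac{15}{8}$)
$\frac{1}{M + P{\left(187,288 \right)}} = \frac{1}{-78908 + \frac{15}{8}} = \frac{1}{- \frac{631249}{8}} = - \frac{8}{631249}$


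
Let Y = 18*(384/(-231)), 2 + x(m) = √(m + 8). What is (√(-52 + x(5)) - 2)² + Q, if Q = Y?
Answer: -2304/77 + (2 - I*√(54 - √13))² ≈ -76.317 - 28.396*I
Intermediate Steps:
x(m) = -2 + √(8 + m) (x(m) = -2 + √(m + 8) = -2 + √(8 + m))
Y = -2304/77 (Y = 18*(384*(-1/231)) = 18*(-128/77) = -2304/77 ≈ -29.922)
Q = -2304/77 ≈ -29.922
(√(-52 + x(5)) - 2)² + Q = (√(-52 + (-2 + √(8 + 5))) - 2)² - 2304/77 = (√(-52 + (-2 + √13)) - 2)² - 2304/77 = (√(-54 + √13) - 2)² - 2304/77 = (-2 + √(-54 + √13))² - 2304/77 = -2304/77 + (-2 + √(-54 + √13))²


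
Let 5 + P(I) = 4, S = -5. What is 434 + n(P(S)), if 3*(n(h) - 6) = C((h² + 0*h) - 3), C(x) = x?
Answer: 1318/3 ≈ 439.33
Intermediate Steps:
P(I) = -1 (P(I) = -5 + 4 = -1)
n(h) = 5 + h²/3 (n(h) = 6 + ((h² + 0*h) - 3)/3 = 6 + ((h² + 0) - 3)/3 = 6 + (h² - 3)/3 = 6 + (-3 + h²)/3 = 6 + (-1 + h²/3) = 5 + h²/3)
434 + n(P(S)) = 434 + (5 + (⅓)*(-1)²) = 434 + (5 + (⅓)*1) = 434 + (5 + ⅓) = 434 + 16/3 = 1318/3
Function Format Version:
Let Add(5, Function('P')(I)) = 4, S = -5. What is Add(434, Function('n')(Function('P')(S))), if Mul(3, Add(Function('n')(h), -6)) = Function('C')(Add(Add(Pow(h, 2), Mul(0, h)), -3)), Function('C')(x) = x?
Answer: Rational(1318, 3) ≈ 439.33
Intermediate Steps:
Function('P')(I) = -1 (Function('P')(I) = Add(-5, 4) = -1)
Function('n')(h) = Add(5, Mul(Rational(1, 3), Pow(h, 2))) (Function('n')(h) = Add(6, Mul(Rational(1, 3), Add(Add(Pow(h, 2), Mul(0, h)), -3))) = Add(6, Mul(Rational(1, 3), Add(Add(Pow(h, 2), 0), -3))) = Add(6, Mul(Rational(1, 3), Add(Pow(h, 2), -3))) = Add(6, Mul(Rational(1, 3), Add(-3, Pow(h, 2)))) = Add(6, Add(-1, Mul(Rational(1, 3), Pow(h, 2)))) = Add(5, Mul(Rational(1, 3), Pow(h, 2))))
Add(434, Function('n')(Function('P')(S))) = Add(434, Add(5, Mul(Rational(1, 3), Pow(-1, 2)))) = Add(434, Add(5, Mul(Rational(1, 3), 1))) = Add(434, Add(5, Rational(1, 3))) = Add(434, Rational(16, 3)) = Rational(1318, 3)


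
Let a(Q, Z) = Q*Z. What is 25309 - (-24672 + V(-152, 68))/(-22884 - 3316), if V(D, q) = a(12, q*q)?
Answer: 82890827/3275 ≈ 25310.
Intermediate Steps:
V(D, q) = 12*q² (V(D, q) = 12*(q*q) = 12*q²)
25309 - (-24672 + V(-152, 68))/(-22884 - 3316) = 25309 - (-24672 + 12*68²)/(-22884 - 3316) = 25309 - (-24672 + 12*4624)/(-26200) = 25309 - (-24672 + 55488)*(-1)/26200 = 25309 - 30816*(-1)/26200 = 25309 - 1*(-3852/3275) = 25309 + 3852/3275 = 82890827/3275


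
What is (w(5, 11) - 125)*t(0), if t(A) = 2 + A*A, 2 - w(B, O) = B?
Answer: -256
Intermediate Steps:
w(B, O) = 2 - B
t(A) = 2 + A²
(w(5, 11) - 125)*t(0) = ((2 - 1*5) - 125)*(2 + 0²) = ((2 - 5) - 125)*(2 + 0) = (-3 - 125)*2 = -128*2 = -256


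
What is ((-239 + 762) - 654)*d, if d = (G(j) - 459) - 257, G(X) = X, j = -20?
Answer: 96416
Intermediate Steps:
d = -736 (d = (-20 - 459) - 257 = -479 - 257 = -736)
((-239 + 762) - 654)*d = ((-239 + 762) - 654)*(-736) = (523 - 654)*(-736) = -131*(-736) = 96416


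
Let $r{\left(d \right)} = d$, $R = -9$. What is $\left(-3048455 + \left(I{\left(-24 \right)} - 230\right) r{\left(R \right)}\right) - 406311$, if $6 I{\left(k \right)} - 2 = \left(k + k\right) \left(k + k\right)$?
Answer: $-3456155$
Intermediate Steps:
$I{\left(k \right)} = \frac{1}{3} + \frac{2 k^{2}}{3}$ ($I{\left(k \right)} = \frac{1}{3} + \frac{\left(k + k\right) \left(k + k\right)}{6} = \frac{1}{3} + \frac{2 k 2 k}{6} = \frac{1}{3} + \frac{4 k^{2}}{6} = \frac{1}{3} + \frac{2 k^{2}}{3}$)
$\left(-3048455 + \left(I{\left(-24 \right)} - 230\right) r{\left(R \right)}\right) - 406311 = \left(-3048455 + \left(\left(\frac{1}{3} + \frac{2 \left(-24\right)^{2}}{3}\right) - 230\right) \left(-9\right)\right) - 406311 = \left(-3048455 + \left(\left(\frac{1}{3} + \frac{2}{3} \cdot 576\right) - 230\right) \left(-9\right)\right) - 406311 = \left(-3048455 + \left(\left(\frac{1}{3} + 384\right) - 230\right) \left(-9\right)\right) - 406311 = \left(-3048455 + \left(\frac{1153}{3} - 230\right) \left(-9\right)\right) - 406311 = \left(-3048455 + \frac{463}{3} \left(-9\right)\right) - 406311 = \left(-3048455 - 1389\right) - 406311 = -3049844 - 406311 = -3456155$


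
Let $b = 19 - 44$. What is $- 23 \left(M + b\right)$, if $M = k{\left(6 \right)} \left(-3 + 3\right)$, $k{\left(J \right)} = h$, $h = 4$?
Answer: $575$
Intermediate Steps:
$k{\left(J \right)} = 4$
$b = -25$
$M = 0$ ($M = 4 \left(-3 + 3\right) = 4 \cdot 0 = 0$)
$- 23 \left(M + b\right) = - 23 \left(0 - 25\right) = \left(-23\right) \left(-25\right) = 575$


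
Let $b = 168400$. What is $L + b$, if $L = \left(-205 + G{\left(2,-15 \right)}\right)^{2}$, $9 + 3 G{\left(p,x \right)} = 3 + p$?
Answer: $\frac{1898761}{9} \approx 2.1097 \cdot 10^{5}$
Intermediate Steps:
$G{\left(p,x \right)} = -2 + \frac{p}{3}$ ($G{\left(p,x \right)} = -3 + \frac{3 + p}{3} = -3 + \left(1 + \frac{p}{3}\right) = -2 + \frac{p}{3}$)
$L = \frac{383161}{9}$ ($L = \left(-205 + \left(-2 + \frac{1}{3} \cdot 2\right)\right)^{2} = \left(-205 + \left(-2 + \frac{2}{3}\right)\right)^{2} = \left(-205 - \frac{4}{3}\right)^{2} = \left(- \frac{619}{3}\right)^{2} = \frac{383161}{9} \approx 42573.0$)
$L + b = \frac{383161}{9} + 168400 = \frac{1898761}{9}$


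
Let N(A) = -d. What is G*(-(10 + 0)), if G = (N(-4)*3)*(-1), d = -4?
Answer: 120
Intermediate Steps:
N(A) = 4 (N(A) = -1*(-4) = 4)
G = -12 (G = (4*3)*(-1) = 12*(-1) = -12)
G*(-(10 + 0)) = -(-12)*(10 + 0) = -(-12)*10 = -12*(-10) = 120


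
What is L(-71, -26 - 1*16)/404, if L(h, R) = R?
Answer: -21/202 ≈ -0.10396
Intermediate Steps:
L(-71, -26 - 1*16)/404 = (-26 - 1*16)/404 = (-26 - 16)*(1/404) = -42*1/404 = -21/202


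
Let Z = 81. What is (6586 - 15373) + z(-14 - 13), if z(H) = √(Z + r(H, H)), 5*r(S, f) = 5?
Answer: -8787 + √82 ≈ -8777.9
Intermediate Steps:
r(S, f) = 1 (r(S, f) = (⅕)*5 = 1)
z(H) = √82 (z(H) = √(81 + 1) = √82)
(6586 - 15373) + z(-14 - 13) = (6586 - 15373) + √82 = -8787 + √82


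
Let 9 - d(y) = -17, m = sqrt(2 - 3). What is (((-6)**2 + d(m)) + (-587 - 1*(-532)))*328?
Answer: 2296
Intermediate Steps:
m = I (m = sqrt(-1) = I ≈ 1.0*I)
d(y) = 26 (d(y) = 9 - 1*(-17) = 9 + 17 = 26)
(((-6)**2 + d(m)) + (-587 - 1*(-532)))*328 = (((-6)**2 + 26) + (-587 - 1*(-532)))*328 = ((36 + 26) + (-587 + 532))*328 = (62 - 55)*328 = 7*328 = 2296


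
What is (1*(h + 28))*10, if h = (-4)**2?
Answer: 440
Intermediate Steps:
h = 16
(1*(h + 28))*10 = (1*(16 + 28))*10 = (1*44)*10 = 44*10 = 440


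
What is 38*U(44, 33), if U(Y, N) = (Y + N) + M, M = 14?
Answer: 3458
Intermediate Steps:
U(Y, N) = 14 + N + Y (U(Y, N) = (Y + N) + 14 = (N + Y) + 14 = 14 + N + Y)
38*U(44, 33) = 38*(14 + 33 + 44) = 38*91 = 3458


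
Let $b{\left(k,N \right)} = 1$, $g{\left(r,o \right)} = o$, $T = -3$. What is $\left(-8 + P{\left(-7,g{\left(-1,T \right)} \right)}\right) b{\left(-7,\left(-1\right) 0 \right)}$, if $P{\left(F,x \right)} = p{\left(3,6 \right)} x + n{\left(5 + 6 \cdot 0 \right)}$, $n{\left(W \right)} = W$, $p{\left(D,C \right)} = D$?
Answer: $-12$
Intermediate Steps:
$P{\left(F,x \right)} = 5 + 3 x$ ($P{\left(F,x \right)} = 3 x + \left(5 + 6 \cdot 0\right) = 3 x + \left(5 + 0\right) = 3 x + 5 = 5 + 3 x$)
$\left(-8 + P{\left(-7,g{\left(-1,T \right)} \right)}\right) b{\left(-7,\left(-1\right) 0 \right)} = \left(-8 + \left(5 + 3 \left(-3\right)\right)\right) 1 = \left(-8 + \left(5 - 9\right)\right) 1 = \left(-8 - 4\right) 1 = \left(-12\right) 1 = -12$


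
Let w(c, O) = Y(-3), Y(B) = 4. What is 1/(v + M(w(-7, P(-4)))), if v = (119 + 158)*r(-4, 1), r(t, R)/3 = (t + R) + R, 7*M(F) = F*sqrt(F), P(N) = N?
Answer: -7/11626 ≈ -0.00060210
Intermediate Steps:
w(c, O) = 4
M(F) = F**(3/2)/7 (M(F) = (F*sqrt(F))/7 = F**(3/2)/7)
r(t, R) = 3*t + 6*R (r(t, R) = 3*((t + R) + R) = 3*((R + t) + R) = 3*(t + 2*R) = 3*t + 6*R)
v = -1662 (v = (119 + 158)*(3*(-4) + 6*1) = 277*(-12 + 6) = 277*(-6) = -1662)
1/(v + M(w(-7, P(-4)))) = 1/(-1662 + 4**(3/2)/7) = 1/(-1662 + (1/7)*8) = 1/(-1662 + 8/7) = 1/(-11626/7) = -7/11626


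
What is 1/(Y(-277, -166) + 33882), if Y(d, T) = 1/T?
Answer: 166/5624411 ≈ 2.9514e-5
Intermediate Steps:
1/(Y(-277, -166) + 33882) = 1/(1/(-166) + 33882) = 1/(-1/166 + 33882) = 1/(5624411/166) = 166/5624411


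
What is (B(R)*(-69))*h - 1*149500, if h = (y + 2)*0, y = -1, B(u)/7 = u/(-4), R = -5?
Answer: -149500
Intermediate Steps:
B(u) = -7*u/4 (B(u) = 7*(u/(-4)) = 7*(u*(-1/4)) = 7*(-u/4) = -7*u/4)
h = 0 (h = (-1 + 2)*0 = 1*0 = 0)
(B(R)*(-69))*h - 1*149500 = (-7/4*(-5)*(-69))*0 - 1*149500 = ((35/4)*(-69))*0 - 149500 = -2415/4*0 - 149500 = 0 - 149500 = -149500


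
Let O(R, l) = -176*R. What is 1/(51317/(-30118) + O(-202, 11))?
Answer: 30118/1070703819 ≈ 2.8129e-5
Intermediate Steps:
1/(51317/(-30118) + O(-202, 11)) = 1/(51317/(-30118) - 176*(-202)) = 1/(51317*(-1/30118) + 35552) = 1/(-51317/30118 + 35552) = 1/(1070703819/30118) = 30118/1070703819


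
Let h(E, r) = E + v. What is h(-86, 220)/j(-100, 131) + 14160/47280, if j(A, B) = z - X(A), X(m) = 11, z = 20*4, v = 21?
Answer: -8734/13593 ≈ -0.64254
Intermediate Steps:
z = 80
h(E, r) = 21 + E (h(E, r) = E + 21 = 21 + E)
j(A, B) = 69 (j(A, B) = 80 - 1*11 = 80 - 11 = 69)
h(-86, 220)/j(-100, 131) + 14160/47280 = (21 - 86)/69 + 14160/47280 = -65*1/69 + 14160*(1/47280) = -65/69 + 59/197 = -8734/13593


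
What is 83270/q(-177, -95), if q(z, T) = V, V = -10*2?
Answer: -8327/2 ≈ -4163.5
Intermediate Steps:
V = -20
q(z, T) = -20
83270/q(-177, -95) = 83270/(-20) = 83270*(-1/20) = -8327/2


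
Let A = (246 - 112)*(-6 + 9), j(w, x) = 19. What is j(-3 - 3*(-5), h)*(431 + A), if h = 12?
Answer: 15827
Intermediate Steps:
A = 402 (A = 134*3 = 402)
j(-3 - 3*(-5), h)*(431 + A) = 19*(431 + 402) = 19*833 = 15827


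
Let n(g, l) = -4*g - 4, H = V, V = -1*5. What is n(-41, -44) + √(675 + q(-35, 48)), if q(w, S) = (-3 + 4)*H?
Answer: 160 + √670 ≈ 185.88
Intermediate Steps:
V = -5
H = -5
n(g, l) = -4 - 4*g
q(w, S) = -5 (q(w, S) = (-3 + 4)*(-5) = 1*(-5) = -5)
n(-41, -44) + √(675 + q(-35, 48)) = (-4 - 4*(-41)) + √(675 - 5) = (-4 + 164) + √670 = 160 + √670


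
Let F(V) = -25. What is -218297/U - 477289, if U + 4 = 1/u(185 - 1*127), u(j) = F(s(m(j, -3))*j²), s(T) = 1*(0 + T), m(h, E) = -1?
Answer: -42748764/101 ≈ -4.2326e+5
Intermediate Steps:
s(T) = T (s(T) = 1*T = T)
u(j) = -25
U = -101/25 (U = -4 + 1/(-25) = -4 - 1/25 = -101/25 ≈ -4.0400)
-218297/U - 477289 = -218297/(-101/25) - 477289 = -218297*(-25/101) - 477289 = 5457425/101 - 477289 = -42748764/101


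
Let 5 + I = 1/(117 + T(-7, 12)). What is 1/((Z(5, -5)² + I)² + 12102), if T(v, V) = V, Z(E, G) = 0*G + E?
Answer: 16641/208050943 ≈ 7.9985e-5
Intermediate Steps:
Z(E, G) = E (Z(E, G) = 0 + E = E)
I = -644/129 (I = -5 + 1/(117 + 12) = -5 + 1/129 = -644/129 ≈ -4.9922)
1/((Z(5, -5)² + I)² + 12102) = 1/((5² - 644/129)² + 12102) = 1/((25 - 644/129)² + 12102) = 1/((2581/129)² + 12102) = 1/(6661561/16641 + 12102) = 1/(208050943/16641) = 16641/208050943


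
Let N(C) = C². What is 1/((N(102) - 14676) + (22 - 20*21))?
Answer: -1/4670 ≈ -0.00021413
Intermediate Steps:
1/((N(102) - 14676) + (22 - 20*21)) = 1/((102² - 14676) + (22 - 20*21)) = 1/((10404 - 14676) + (22 - 420)) = 1/(-4272 - 398) = 1/(-4670) = -1/4670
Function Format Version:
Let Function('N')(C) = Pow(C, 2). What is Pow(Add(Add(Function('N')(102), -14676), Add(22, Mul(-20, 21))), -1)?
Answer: Rational(-1, 4670) ≈ -0.00021413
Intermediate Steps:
Pow(Add(Add(Function('N')(102), -14676), Add(22, Mul(-20, 21))), -1) = Pow(Add(Add(Pow(102, 2), -14676), Add(22, Mul(-20, 21))), -1) = Pow(Add(Add(10404, -14676), Add(22, -420)), -1) = Pow(Add(-4272, -398), -1) = Pow(-4670, -1) = Rational(-1, 4670)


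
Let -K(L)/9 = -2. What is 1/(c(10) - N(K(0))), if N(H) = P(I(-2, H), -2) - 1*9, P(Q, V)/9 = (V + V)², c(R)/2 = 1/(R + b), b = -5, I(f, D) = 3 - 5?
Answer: -5/673 ≈ -0.0074294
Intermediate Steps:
I(f, D) = -2
K(L) = 18 (K(L) = -9*(-2) = 18)
c(R) = 2/(-5 + R) (c(R) = 2/(R - 5) = 2/(-5 + R))
P(Q, V) = 36*V² (P(Q, V) = 9*(V + V)² = 9*(2*V)² = 9*(4*V²) = 36*V²)
N(H) = 135 (N(H) = 36*(-2)² - 1*9 = 36*4 - 9 = 144 - 9 = 135)
1/(c(10) - N(K(0))) = 1/(2/(-5 + 10) - 1*135) = 1/(2/5 - 135) = 1/(2*(⅕) - 135) = 1/(⅖ - 135) = 1/(-673/5) = -5/673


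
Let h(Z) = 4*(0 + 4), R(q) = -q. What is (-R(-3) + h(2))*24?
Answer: 312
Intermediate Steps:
h(Z) = 16 (h(Z) = 4*4 = 16)
(-R(-3) + h(2))*24 = (-(-1)*(-3) + 16)*24 = (-1*3 + 16)*24 = (-3 + 16)*24 = 13*24 = 312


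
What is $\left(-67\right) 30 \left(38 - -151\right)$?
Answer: $-379890$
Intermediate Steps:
$\left(-67\right) 30 \left(38 - -151\right) = - 2010 \left(38 + 151\right) = \left(-2010\right) 189 = -379890$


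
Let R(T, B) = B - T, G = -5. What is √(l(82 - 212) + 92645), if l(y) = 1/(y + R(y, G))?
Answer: 2*√579030/5 ≈ 304.38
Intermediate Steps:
l(y) = -⅕ (l(y) = 1/(y + (-5 - y)) = 1/(-5) = -⅕)
√(l(82 - 212) + 92645) = √(-⅕ + 92645) = √(463224/5) = 2*√579030/5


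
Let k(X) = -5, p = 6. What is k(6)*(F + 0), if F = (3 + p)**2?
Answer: -405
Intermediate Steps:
F = 81 (F = (3 + 6)**2 = 9**2 = 81)
k(6)*(F + 0) = -5*(81 + 0) = -5*81 = -405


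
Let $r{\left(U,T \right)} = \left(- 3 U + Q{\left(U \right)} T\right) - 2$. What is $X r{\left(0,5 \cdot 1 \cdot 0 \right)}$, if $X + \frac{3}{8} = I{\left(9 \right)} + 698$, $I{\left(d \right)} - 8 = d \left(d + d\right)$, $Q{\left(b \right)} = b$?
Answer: $- \frac{6941}{4} \approx -1735.3$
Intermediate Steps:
$I{\left(d \right)} = 8 + 2 d^{2}$ ($I{\left(d \right)} = 8 + d \left(d + d\right) = 8 + d 2 d = 8 + 2 d^{2}$)
$X = \frac{6941}{8}$ ($X = - \frac{3}{8} + \left(\left(8 + 2 \cdot 9^{2}\right) + 698\right) = - \frac{3}{8} + \left(\left(8 + 2 \cdot 81\right) + 698\right) = - \frac{3}{8} + \left(\left(8 + 162\right) + 698\right) = - \frac{3}{8} + \left(170 + 698\right) = - \frac{3}{8} + 868 = \frac{6941}{8} \approx 867.63$)
$r{\left(U,T \right)} = -2 - 3 U + T U$ ($r{\left(U,T \right)} = \left(- 3 U + U T\right) - 2 = \left(- 3 U + T U\right) - 2 = -2 - 3 U + T U$)
$X r{\left(0,5 \cdot 1 \cdot 0 \right)} = \frac{6941 \left(-2 - 0 + 5 \cdot 1 \cdot 0 \cdot 0\right)}{8} = \frac{6941 \left(-2 + 0 + 5 \cdot 0 \cdot 0\right)}{8} = \frac{6941 \left(-2 + 0 + 0 \cdot 0\right)}{8} = \frac{6941 \left(-2 + 0 + 0\right)}{8} = \frac{6941}{8} \left(-2\right) = - \frac{6941}{4}$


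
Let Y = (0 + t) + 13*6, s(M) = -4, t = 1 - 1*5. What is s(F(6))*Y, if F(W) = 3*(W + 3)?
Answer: -296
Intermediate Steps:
t = -4 (t = 1 - 5 = -4)
F(W) = 9 + 3*W (F(W) = 3*(3 + W) = 9 + 3*W)
Y = 74 (Y = (0 - 4) + 13*6 = -4 + 78 = 74)
s(F(6))*Y = -4*74 = -296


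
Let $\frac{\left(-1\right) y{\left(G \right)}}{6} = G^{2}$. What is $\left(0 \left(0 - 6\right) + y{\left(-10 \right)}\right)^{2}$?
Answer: $360000$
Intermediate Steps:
$y{\left(G \right)} = - 6 G^{2}$
$\left(0 \left(0 - 6\right) + y{\left(-10 \right)}\right)^{2} = \left(0 \left(0 - 6\right) - 6 \left(-10\right)^{2}\right)^{2} = \left(0 \left(-6\right) - 600\right)^{2} = \left(0 - 600\right)^{2} = \left(-600\right)^{2} = 360000$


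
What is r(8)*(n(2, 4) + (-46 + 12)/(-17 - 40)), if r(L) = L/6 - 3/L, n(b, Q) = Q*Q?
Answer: 10879/684 ≈ 15.905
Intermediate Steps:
n(b, Q) = Q**2
r(L) = -3/L + L/6 (r(L) = L*(1/6) - 3/L = L/6 - 3/L = -3/L + L/6)
r(8)*(n(2, 4) + (-46 + 12)/(-17 - 40)) = (-3/8 + (1/6)*8)*(4**2 + (-46 + 12)/(-17 - 40)) = (-3*1/8 + 4/3)*(16 - 34/(-57)) = (-3/8 + 4/3)*(16 - 34*(-1/57)) = 23*(16 + 34/57)/24 = (23/24)*(946/57) = 10879/684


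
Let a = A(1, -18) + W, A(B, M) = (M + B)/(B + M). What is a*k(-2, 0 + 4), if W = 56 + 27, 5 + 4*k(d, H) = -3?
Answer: -168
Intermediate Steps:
k(d, H) = -2 (k(d, H) = -5/4 + (¼)*(-3) = -5/4 - ¾ = -2)
A(B, M) = 1 (A(B, M) = (B + M)/(B + M) = 1)
W = 83
a = 84 (a = 1 + 83 = 84)
a*k(-2, 0 + 4) = 84*(-2) = -168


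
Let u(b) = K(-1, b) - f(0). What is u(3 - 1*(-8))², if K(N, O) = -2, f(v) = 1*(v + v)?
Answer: 4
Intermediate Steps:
f(v) = 2*v (f(v) = 1*(2*v) = 2*v)
u(b) = -2 (u(b) = -2 - 2*0 = -2 - 1*0 = -2 + 0 = -2)
u(3 - 1*(-8))² = (-2)² = 4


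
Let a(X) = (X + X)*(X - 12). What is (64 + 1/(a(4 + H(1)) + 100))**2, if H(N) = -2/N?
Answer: 14753281/3600 ≈ 4098.1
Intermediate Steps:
a(X) = 2*X*(-12 + X) (a(X) = (2*X)*(-12 + X) = 2*X*(-12 + X))
(64 + 1/(a(4 + H(1)) + 100))**2 = (64 + 1/(2*(4 - 2/1)*(-12 + (4 - 2/1)) + 100))**2 = (64 + 1/(2*(4 - 2*1)*(-12 + (4 - 2*1)) + 100))**2 = (64 + 1/(2*(4 - 2)*(-12 + (4 - 2)) + 100))**2 = (64 + 1/(2*2*(-12 + 2) + 100))**2 = (64 + 1/(2*2*(-10) + 100))**2 = (64 + 1/(-40 + 100))**2 = (64 + 1/60)**2 = (3841/60)**2 = 14753281/3600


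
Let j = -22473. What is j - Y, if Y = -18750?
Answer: -3723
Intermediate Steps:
j - Y = -22473 - 1*(-18750) = -22473 + 18750 = -3723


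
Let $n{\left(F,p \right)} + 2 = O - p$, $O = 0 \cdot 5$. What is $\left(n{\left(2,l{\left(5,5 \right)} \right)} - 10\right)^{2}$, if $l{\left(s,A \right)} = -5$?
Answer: $49$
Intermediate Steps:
$O = 0$
$n{\left(F,p \right)} = -2 - p$ ($n{\left(F,p \right)} = -2 + \left(0 - p\right) = -2 - p$)
$\left(n{\left(2,l{\left(5,5 \right)} \right)} - 10\right)^{2} = \left(\left(-2 - -5\right) - 10\right)^{2} = \left(\left(-2 + 5\right) - 10\right)^{2} = \left(3 - 10\right)^{2} = \left(-7\right)^{2} = 49$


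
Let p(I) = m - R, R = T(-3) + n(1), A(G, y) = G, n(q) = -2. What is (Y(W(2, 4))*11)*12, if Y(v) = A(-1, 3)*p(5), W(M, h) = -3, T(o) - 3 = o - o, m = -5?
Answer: 792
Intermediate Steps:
T(o) = 3 (T(o) = 3 + (o - o) = 3 + 0 = 3)
R = 1 (R = 3 - 2 = 1)
p(I) = -6 (p(I) = -5 - 1*1 = -5 - 1 = -6)
Y(v) = 6 (Y(v) = -1*(-6) = 6)
(Y(W(2, 4))*11)*12 = (6*11)*12 = 66*12 = 792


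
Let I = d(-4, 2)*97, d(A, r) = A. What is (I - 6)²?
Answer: 155236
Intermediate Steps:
I = -388 (I = -4*97 = -388)
(I - 6)² = (-388 - 6)² = (-394)² = 155236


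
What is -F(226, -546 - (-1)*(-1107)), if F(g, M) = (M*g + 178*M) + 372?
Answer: 667440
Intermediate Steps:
F(g, M) = 372 + 178*M + M*g (F(g, M) = (178*M + M*g) + 372 = 372 + 178*M + M*g)
-F(226, -546 - (-1)*(-1107)) = -(372 + 178*(-546 - (-1)*(-1107)) + (-546 - (-1)*(-1107))*226) = -(372 + 178*(-546 - 1*1107) + (-546 - 1*1107)*226) = -(372 + 178*(-546 - 1107) + (-546 - 1107)*226) = -(372 + 178*(-1653) - 1653*226) = -(372 - 294234 - 373578) = -1*(-667440) = 667440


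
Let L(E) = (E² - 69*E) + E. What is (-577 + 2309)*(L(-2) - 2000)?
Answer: -3221520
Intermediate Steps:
L(E) = E² - 68*E
(-577 + 2309)*(L(-2) - 2000) = (-577 + 2309)*(-2*(-68 - 2) - 2000) = 1732*(-2*(-70) - 2000) = 1732*(140 - 2000) = 1732*(-1860) = -3221520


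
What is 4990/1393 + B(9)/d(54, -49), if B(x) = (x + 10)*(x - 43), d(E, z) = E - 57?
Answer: 914848/4179 ≈ 218.92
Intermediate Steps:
d(E, z) = -57 + E
B(x) = (-43 + x)*(10 + x) (B(x) = (10 + x)*(-43 + x) = (-43 + x)*(10 + x))
4990/1393 + B(9)/d(54, -49) = 4990/1393 + (-430 + 9² - 33*9)/(-57 + 54) = 4990*(1/1393) + (-430 + 81 - 297)/(-3) = 4990/1393 - 646*(-⅓) = 4990/1393 + 646/3 = 914848/4179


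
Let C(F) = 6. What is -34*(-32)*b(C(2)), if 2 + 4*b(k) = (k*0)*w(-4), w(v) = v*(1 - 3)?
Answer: -544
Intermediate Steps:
w(v) = -2*v (w(v) = v*(-2) = -2*v)
b(k) = -½ (b(k) = -½ + ((k*0)*(-2*(-4)))/4 = -½ + (0*8)/4 = -½ + (¼)*0 = -½ + 0 = -½)
-34*(-32)*b(C(2)) = -34*(-32)*(-1)/2 = -(-1088)*(-1)/2 = -1*544 = -544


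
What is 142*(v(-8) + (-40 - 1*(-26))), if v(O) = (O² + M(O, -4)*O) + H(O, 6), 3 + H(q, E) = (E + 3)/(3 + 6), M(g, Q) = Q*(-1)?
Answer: 2272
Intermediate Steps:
M(g, Q) = -Q
H(q, E) = -8/3 + E/9 (H(q, E) = -3 + (E + 3)/(3 + 6) = -3 + (3 + E)/9 = -3 + (3 + E)*(⅑) = -3 + (⅓ + E/9) = -8/3 + E/9)
v(O) = -2 + O² + 4*O (v(O) = (O² + (-1*(-4))*O) + (-8/3 + (⅑)*6) = (O² + 4*O) + (-8/3 + ⅔) = (O² + 4*O) - 2 = -2 + O² + 4*O)
142*(v(-8) + (-40 - 1*(-26))) = 142*((-2 + (-8)² + 4*(-8)) + (-40 - 1*(-26))) = 142*((-2 + 64 - 32) + (-40 + 26)) = 142*(30 - 14) = 142*16 = 2272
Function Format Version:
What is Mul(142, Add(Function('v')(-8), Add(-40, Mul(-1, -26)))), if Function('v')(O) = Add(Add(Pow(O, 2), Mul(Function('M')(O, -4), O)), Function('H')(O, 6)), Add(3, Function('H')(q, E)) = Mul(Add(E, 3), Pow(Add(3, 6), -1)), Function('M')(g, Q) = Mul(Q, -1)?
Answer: 2272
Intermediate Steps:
Function('M')(g, Q) = Mul(-1, Q)
Function('H')(q, E) = Add(Rational(-8, 3), Mul(Rational(1, 9), E)) (Function('H')(q, E) = Add(-3, Mul(Add(E, 3), Pow(Add(3, 6), -1))) = Add(-3, Mul(Add(3, E), Pow(9, -1))) = Add(-3, Mul(Add(3, E), Rational(1, 9))) = Add(-3, Add(Rational(1, 3), Mul(Rational(1, 9), E))) = Add(Rational(-8, 3), Mul(Rational(1, 9), E)))
Function('v')(O) = Add(-2, Pow(O, 2), Mul(4, O)) (Function('v')(O) = Add(Add(Pow(O, 2), Mul(Mul(-1, -4), O)), Add(Rational(-8, 3), Mul(Rational(1, 9), 6))) = Add(Add(Pow(O, 2), Mul(4, O)), Add(Rational(-8, 3), Rational(2, 3))) = Add(Add(Pow(O, 2), Mul(4, O)), -2) = Add(-2, Pow(O, 2), Mul(4, O)))
Mul(142, Add(Function('v')(-8), Add(-40, Mul(-1, -26)))) = Mul(142, Add(Add(-2, Pow(-8, 2), Mul(4, -8)), Add(-40, Mul(-1, -26)))) = Mul(142, Add(Add(-2, 64, -32), Add(-40, 26))) = Mul(142, Add(30, -14)) = Mul(142, 16) = 2272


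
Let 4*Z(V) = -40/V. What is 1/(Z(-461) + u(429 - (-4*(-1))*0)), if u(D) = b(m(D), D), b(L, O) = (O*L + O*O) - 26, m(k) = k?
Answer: 461/169673826 ≈ 2.7170e-6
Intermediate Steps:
Z(V) = -10/V (Z(V) = (-40/V)/4 = -10/V)
b(L, O) = -26 + O² + L*O (b(L, O) = (L*O + O²) - 26 = (O² + L*O) - 26 = -26 + O² + L*O)
u(D) = -26 + 2*D² (u(D) = -26 + D² + D*D = -26 + D² + D² = -26 + 2*D²)
1/(Z(-461) + u(429 - (-4*(-1))*0)) = 1/(-10/(-461) + (-26 + 2*(429 - (-4*(-1))*0)²)) = 1/(-10*(-1/461) + (-26 + 2*(429 - 4*0)²)) = 1/(10/461 + (-26 + 2*(429 - 1*0)²)) = 1/(10/461 + (-26 + 2*(429 + 0)²)) = 1/(10/461 + (-26 + 2*429²)) = 1/(10/461 + (-26 + 2*184041)) = 1/(10/461 + (-26 + 368082)) = 1/(10/461 + 368056) = 1/(169673826/461) = 461/169673826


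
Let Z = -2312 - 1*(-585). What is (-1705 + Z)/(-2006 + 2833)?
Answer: -3432/827 ≈ -4.1499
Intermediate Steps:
Z = -1727 (Z = -2312 + 585 = -1727)
(-1705 + Z)/(-2006 + 2833) = (-1705 - 1727)/(-2006 + 2833) = -3432/827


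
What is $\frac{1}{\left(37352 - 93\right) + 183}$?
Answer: $\frac{1}{37442} \approx 2.6708 \cdot 10^{-5}$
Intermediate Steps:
$\frac{1}{\left(37352 - 93\right) + 183} = \frac{1}{37259 + 183} = \frac{1}{37442}$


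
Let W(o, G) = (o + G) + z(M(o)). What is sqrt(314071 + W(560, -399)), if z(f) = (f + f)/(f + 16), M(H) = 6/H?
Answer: sqrt(6315211343946)/4483 ≈ 560.56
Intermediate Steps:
z(f) = 2*f/(16 + f) (z(f) = (2*f)/(16 + f) = 2*f/(16 + f))
W(o, G) = G + o + 12/(o*(16 + 6/o)) (W(o, G) = (o + G) + 2*(6/o)/(16 + 6/o) = (G + o) + 12/(o*(16 + 6/o)) = G + o + 12/(o*(16 + 6/o)))
sqrt(314071 + W(560, -399)) = sqrt(314071 + (6 + (3 + 8*560)*(-399 + 560))/(3 + 8*560)) = sqrt(314071 + (6 + (3 + 4480)*161)/(3 + 4480)) = sqrt(314071 + (6 + 4483*161)/4483) = sqrt(314071 + (6 + 721763)/4483) = sqrt(314071 + (1/4483)*721769) = sqrt(314071 + 721769/4483) = sqrt(1408702062/4483) = sqrt(6315211343946)/4483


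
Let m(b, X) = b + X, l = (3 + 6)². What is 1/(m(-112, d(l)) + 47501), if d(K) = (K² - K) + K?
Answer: 1/53950 ≈ 1.8536e-5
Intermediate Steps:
l = 81 (l = 9² = 81)
d(K) = K²
m(b, X) = X + b
1/(m(-112, d(l)) + 47501) = 1/((81² - 112) + 47501) = 1/((6561 - 112) + 47501) = 1/(6449 + 47501) = 1/53950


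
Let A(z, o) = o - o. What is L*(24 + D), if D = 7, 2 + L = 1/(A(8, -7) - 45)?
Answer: -2821/45 ≈ -62.689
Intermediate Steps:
A(z, o) = 0
L = -91/45 (L = -2 + 1/(0 - 45) = -2 + 1/(-45) = -2 - 1/45 = -91/45 ≈ -2.0222)
L*(24 + D) = -91*(24 + 7)/45 = -91/45*31 = -2821/45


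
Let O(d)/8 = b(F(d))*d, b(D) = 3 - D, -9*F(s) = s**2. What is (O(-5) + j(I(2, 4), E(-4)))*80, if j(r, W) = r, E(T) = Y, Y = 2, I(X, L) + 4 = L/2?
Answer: -167840/9 ≈ -18649.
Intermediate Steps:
I(X, L) = -4 + L/2
F(s) = -s**2/9
E(T) = 2
O(d) = 8*d*(3 + d**2/9) (O(d) = 8*((3 - (-1)*d**2/9)*d) = 8*((3 + d**2/9)*d) = 8*(d*(3 + d**2/9)) = 8*d*(3 + d**2/9))
(O(-5) + j(I(2, 4), E(-4)))*80 = ((8/9)*(-5)*(27 + (-5)**2) + (-4 + (1/2)*4))*80 = ((8/9)*(-5)*(27 + 25) + (-4 + 2))*80 = ((8/9)*(-5)*52 - 2)*80 = (-2080/9 - 2)*80 = -2098/9*80 = -167840/9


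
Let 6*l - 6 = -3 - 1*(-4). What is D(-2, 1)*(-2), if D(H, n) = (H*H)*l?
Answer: -28/3 ≈ -9.3333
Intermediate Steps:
l = 7/6 (l = 1 + (-3 - 1*(-4))/6 = 1 + (-3 + 4)/6 = 1 + (⅙)*1 = 1 + ⅙ = 7/6 ≈ 1.1667)
D(H, n) = 7*H²/6 (D(H, n) = (H*H)*(7/6) = H²*(7/6) = 7*H²/6)
D(-2, 1)*(-2) = ((7/6)*(-2)²)*(-2) = ((7/6)*4)*(-2) = (14/3)*(-2) = -28/3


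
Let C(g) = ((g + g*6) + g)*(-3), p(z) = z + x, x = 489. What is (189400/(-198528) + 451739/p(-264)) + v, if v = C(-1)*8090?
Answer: 365105601383/1861200 ≈ 1.9617e+5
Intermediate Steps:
p(z) = 489 + z (p(z) = z + 489 = 489 + z)
C(g) = -24*g (C(g) = ((g + 6*g) + g)*(-3) = (7*g + g)*(-3) = (8*g)*(-3) = -24*g)
v = 194160 (v = -24*(-1)*8090 = 24*8090 = 194160)
(189400/(-198528) + 451739/p(-264)) + v = (189400/(-198528) + 451739/(489 - 264)) + 194160 = (189400*(-1/198528) + 451739/225) + 194160 = (-23675/24816 + 451739*(1/225)) + 194160 = (-23675/24816 + 451739/225) + 194160 = 3735009383/1861200 + 194160 = 365105601383/1861200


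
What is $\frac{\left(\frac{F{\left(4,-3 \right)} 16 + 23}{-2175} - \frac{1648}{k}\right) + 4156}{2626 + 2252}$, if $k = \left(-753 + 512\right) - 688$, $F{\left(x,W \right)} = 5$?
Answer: $\frac{8400998413}{9856364850} \approx 0.85234$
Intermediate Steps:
$k = -929$ ($k = -241 - 688 = -929$)
$\frac{\left(\frac{F{\left(4,-3 \right)} 16 + 23}{-2175} - \frac{1648}{k}\right) + 4156}{2626 + 2252} = \frac{\left(\frac{5 \cdot 16 + 23}{-2175} - \frac{1648}{-929}\right) + 4156}{2626 + 2252} = \frac{\left(\left(80 + 23\right) \left(- \frac{1}{2175}\right) - - \frac{1648}{929}\right) + 4156}{4878} = \left(\left(103 \left(- \frac{1}{2175}\right) + \frac{1648}{929}\right) + 4156\right) \frac{1}{4878} = \left(\left(- \frac{103}{2175} + \frac{1648}{929}\right) + 4156\right) \frac{1}{4878} = \left(\frac{3488713}{2020575} + 4156\right) \frac{1}{4878} = \frac{8400998413}{2020575} \cdot \frac{1}{4878} = \frac{8400998413}{9856364850}$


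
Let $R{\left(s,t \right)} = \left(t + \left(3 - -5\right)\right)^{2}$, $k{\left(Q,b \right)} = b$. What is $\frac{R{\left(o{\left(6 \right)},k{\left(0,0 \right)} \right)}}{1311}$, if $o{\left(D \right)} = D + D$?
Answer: $\frac{64}{1311} \approx 0.048818$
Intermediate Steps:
$o{\left(D \right)} = 2 D$
$R{\left(s,t \right)} = \left(8 + t\right)^{2}$ ($R{\left(s,t \right)} = \left(t + \left(3 + 5\right)\right)^{2} = \left(t + 8\right)^{2} = \left(8 + t\right)^{2}$)
$\frac{R{\left(o{\left(6 \right)},k{\left(0,0 \right)} \right)}}{1311} = \frac{\left(8 + 0\right)^{2}}{1311} = 8^{2} \cdot \frac{1}{1311} = 64 \cdot \frac{1}{1311} = \frac{64}{1311}$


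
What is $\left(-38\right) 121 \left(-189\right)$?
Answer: $869022$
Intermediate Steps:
$\left(-38\right) 121 \left(-189\right) = \left(-4598\right) \left(-189\right) = 869022$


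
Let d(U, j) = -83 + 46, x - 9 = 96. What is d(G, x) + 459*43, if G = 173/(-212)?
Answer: 19700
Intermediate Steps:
x = 105 (x = 9 + 96 = 105)
G = -173/212 (G = 173*(-1/212) = -173/212 ≈ -0.81604)
d(U, j) = -37
d(G, x) + 459*43 = -37 + 459*43 = -37 + 19737 = 19700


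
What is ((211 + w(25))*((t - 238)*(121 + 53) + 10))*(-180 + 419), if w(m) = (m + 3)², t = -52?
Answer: -11997262250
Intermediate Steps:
w(m) = (3 + m)²
((211 + w(25))*((t - 238)*(121 + 53) + 10))*(-180 + 419) = ((211 + (3 + 25)²)*((-52 - 238)*(121 + 53) + 10))*(-180 + 419) = ((211 + 28²)*(-290*174 + 10))*239 = ((211 + 784)*(-50460 + 10))*239 = (995*(-50450))*239 = -50197750*239 = -11997262250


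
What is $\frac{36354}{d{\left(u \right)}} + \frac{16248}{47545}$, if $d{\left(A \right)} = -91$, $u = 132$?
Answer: $- \frac{1726972362}{4326595} \approx -399.15$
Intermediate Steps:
$\frac{36354}{d{\left(u \right)}} + \frac{16248}{47545} = \frac{36354}{-91} + \frac{16248}{47545} = 36354 \left(- \frac{1}{91}\right) + 16248 \cdot \frac{1}{47545} = - \frac{36354}{91} + \frac{16248}{47545} = - \frac{1726972362}{4326595}$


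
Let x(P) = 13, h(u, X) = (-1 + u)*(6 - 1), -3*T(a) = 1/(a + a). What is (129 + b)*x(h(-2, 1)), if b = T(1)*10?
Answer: 4966/3 ≈ 1655.3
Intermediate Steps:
T(a) = -1/(6*a) (T(a) = -1/(3*(a + a)) = -1/(2*a)/3 = -1/(6*a))
h(u, X) = -5 + 5*u (h(u, X) = (-1 + u)*5 = -5 + 5*u)
b = -5/3 (b = -1/6/1*10 = -1/6*1*10 = -1/6*10 = -5/3 ≈ -1.6667)
(129 + b)*x(h(-2, 1)) = (129 - 5/3)*13 = (382/3)*13 = 4966/3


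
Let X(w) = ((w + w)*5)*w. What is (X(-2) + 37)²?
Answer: 5929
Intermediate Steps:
X(w) = 10*w² (X(w) = ((2*w)*5)*w = (10*w)*w = 10*w²)
(X(-2) + 37)² = (10*(-2)² + 37)² = (10*4 + 37)² = (40 + 37)² = 77² = 5929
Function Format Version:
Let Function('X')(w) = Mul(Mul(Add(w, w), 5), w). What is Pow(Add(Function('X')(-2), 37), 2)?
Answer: 5929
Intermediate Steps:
Function('X')(w) = Mul(10, Pow(w, 2)) (Function('X')(w) = Mul(Mul(Mul(2, w), 5), w) = Mul(Mul(10, w), w) = Mul(10, Pow(w, 2)))
Pow(Add(Function('X')(-2), 37), 2) = Pow(Add(Mul(10, Pow(-2, 2)), 37), 2) = Pow(Add(Mul(10, 4), 37), 2) = Pow(Add(40, 37), 2) = Pow(77, 2) = 5929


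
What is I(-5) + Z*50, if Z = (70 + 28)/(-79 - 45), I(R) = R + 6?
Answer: -1194/31 ≈ -38.516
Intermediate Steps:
I(R) = 6 + R
Z = -49/62 (Z = 98/(-124) = 98*(-1/124) = -49/62 ≈ -0.79032)
I(-5) + Z*50 = (6 - 5) - 49/62*50 = 1 - 1225/31 = -1194/31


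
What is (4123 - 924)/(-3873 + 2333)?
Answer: -457/220 ≈ -2.0773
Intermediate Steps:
(4123 - 924)/(-3873 + 2333) = 3199/(-1540) = 3199*(-1/1540) = -457/220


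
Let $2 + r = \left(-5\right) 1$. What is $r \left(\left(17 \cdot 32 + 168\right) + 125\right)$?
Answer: $-5859$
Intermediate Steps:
$r = -7$ ($r = -2 - 5 = -7$)
$r \left(\left(17 \cdot 32 + 168\right) + 125\right) = - 7 \left(\left(17 \cdot 32 + 168\right) + 125\right) = - 7 \left(\left(544 + 168\right) + 125\right) = - 7 \left(712 + 125\right) = \left(-7\right) 837 = -5859$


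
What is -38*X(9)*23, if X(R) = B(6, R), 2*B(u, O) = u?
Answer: -2622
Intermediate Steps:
B(u, O) = u/2
X(R) = 3 (X(R) = (½)*6 = 3)
-38*X(9)*23 = -38*3*23 = -114*23 = -2622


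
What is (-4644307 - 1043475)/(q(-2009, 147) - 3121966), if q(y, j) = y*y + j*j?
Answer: -2843891/467862 ≈ -6.0785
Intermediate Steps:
q(y, j) = j² + y² (q(y, j) = y² + j² = j² + y²)
(-4644307 - 1043475)/(q(-2009, 147) - 3121966) = (-4644307 - 1043475)/((147² + (-2009)²) - 3121966) = -5687782/((21609 + 4036081) - 3121966) = -5687782/(4057690 - 3121966) = -5687782/935724 = -5687782*1/935724 = -2843891/467862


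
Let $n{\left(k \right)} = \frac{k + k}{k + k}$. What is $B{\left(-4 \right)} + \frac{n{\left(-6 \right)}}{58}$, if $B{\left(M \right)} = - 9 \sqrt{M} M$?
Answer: $\frac{1}{58} + 72 i \approx 0.017241 + 72.0 i$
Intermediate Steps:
$n{\left(k \right)} = 1$ ($n{\left(k \right)} = \frac{2 k}{2 k} = 2 k \frac{1}{2 k} = 1$)
$B{\left(M \right)} = - 9 M^{\frac{3}{2}}$
$B{\left(-4 \right)} + \frac{n{\left(-6 \right)}}{58} = - 9 \left(-4\right)^{\frac{3}{2}} + \frac{1}{58} \cdot 1 = - 9 \left(- 8 i\right) + \frac{1}{58} \cdot 1 = 72 i + \frac{1}{58} = \frac{1}{58} + 72 i$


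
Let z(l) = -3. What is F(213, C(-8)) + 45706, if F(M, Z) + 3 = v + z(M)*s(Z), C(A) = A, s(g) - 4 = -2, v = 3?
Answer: 45700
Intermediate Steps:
s(g) = 2 (s(g) = 4 - 2 = 2)
F(M, Z) = -6 (F(M, Z) = -3 + (3 - 3*2) = -3 + (3 - 6) = -3 - 3 = -6)
F(213, C(-8)) + 45706 = -6 + 45706 = 45700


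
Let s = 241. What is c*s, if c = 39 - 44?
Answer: -1205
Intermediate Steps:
c = -5
c*s = -5*241 = -1205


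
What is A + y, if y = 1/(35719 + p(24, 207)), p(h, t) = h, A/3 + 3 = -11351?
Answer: -1217478065/35743 ≈ -34062.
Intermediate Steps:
A = -34062 (A = -9 + 3*(-11351) = -9 - 34053 = -34062)
y = 1/35743 (y = 1/(35719 + 24) = 1/35743 ≈ 2.7978e-5)
A + y = -34062 + 1/35743 = -1217478065/35743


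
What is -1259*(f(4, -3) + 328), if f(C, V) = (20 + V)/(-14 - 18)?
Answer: -13193061/32 ≈ -4.1228e+5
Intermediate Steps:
f(C, V) = -5/8 - V/32 (f(C, V) = (20 + V)/(-32) = (20 + V)*(-1/32) = -5/8 - V/32)
-1259*(f(4, -3) + 328) = -1259*((-5/8 - 1/32*(-3)) + 328) = -1259*((-5/8 + 3/32) + 328) = -1259*(-17/32 + 328) = -1259*10479/32 = -13193061/32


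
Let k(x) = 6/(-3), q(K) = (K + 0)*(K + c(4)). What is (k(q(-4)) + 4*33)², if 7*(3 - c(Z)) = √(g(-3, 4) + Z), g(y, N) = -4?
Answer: 16900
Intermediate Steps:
c(Z) = 3 - √(-4 + Z)/7
q(K) = K*(3 + K) (q(K) = (K + 0)*(K + (3 - √(-4 + 4)/7)) = K*(K + (3 - √0/7)) = K*(K + (3 - ⅐*0)) = K*(K + (3 + 0)) = K*(K + 3) = K*(3 + K))
k(x) = -2 (k(x) = 6*(-⅓) = -2)
(k(q(-4)) + 4*33)² = (-2 + 4*33)² = (-2 + 132)² = 130² = 16900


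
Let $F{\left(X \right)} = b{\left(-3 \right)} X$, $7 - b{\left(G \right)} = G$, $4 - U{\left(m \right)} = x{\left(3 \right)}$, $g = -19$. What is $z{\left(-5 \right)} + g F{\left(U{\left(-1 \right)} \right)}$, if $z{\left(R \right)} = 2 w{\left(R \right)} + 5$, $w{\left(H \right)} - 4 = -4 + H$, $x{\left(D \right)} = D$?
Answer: $-195$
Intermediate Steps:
$w{\left(H \right)} = H$ ($w{\left(H \right)} = 4 + \left(-4 + H\right) = H$)
$U{\left(m \right)} = 1$ ($U{\left(m \right)} = 4 - 3 = 1$)
$b{\left(G \right)} = 7 - G$
$z{\left(R \right)} = 5 + 2 R$ ($z{\left(R \right)} = 2 R + 5 = 5 + 2 R$)
$F{\left(X \right)} = 10 X$ ($F{\left(X \right)} = \left(7 - -3\right) X = \left(7 + 3\right) X = 10 X$)
$z{\left(-5 \right)} + g F{\left(U{\left(-1 \right)} \right)} = \left(5 + 2 \left(-5\right)\right) - 19 \cdot 10 \cdot 1 = \left(5 - 10\right) - 190 = -5 - 190 = -195$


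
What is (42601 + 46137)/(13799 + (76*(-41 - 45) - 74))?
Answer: 6826/553 ≈ 12.344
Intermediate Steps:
(42601 + 46137)/(13799 + (76*(-41 - 45) - 74)) = 88738/(13799 + (76*(-86) - 74)) = 88738/(13799 + (-6536 - 74)) = 88738/(13799 - 6610) = 88738/7189 = 88738*(1/7189) = 6826/553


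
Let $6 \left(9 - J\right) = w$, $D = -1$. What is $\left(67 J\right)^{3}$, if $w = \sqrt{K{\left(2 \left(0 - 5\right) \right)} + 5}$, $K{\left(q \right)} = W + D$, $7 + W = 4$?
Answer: $\frac{44776693151}{216} \approx 2.073 \cdot 10^{8}$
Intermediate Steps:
$W = -3$ ($W = -7 + 4 = -3$)
$K{\left(q \right)} = -4$ ($K{\left(q \right)} = -3 - 1 = -4$)
$w = 1$ ($w = \sqrt{-4 + 5} = \sqrt{1} = 1$)
$J = \frac{53}{6}$ ($J = 9 - \frac{1}{6} = \frac{53}{6} \approx 8.8333$)
$\left(67 J\right)^{3} = \left(67 \cdot \frac{53}{6}\right)^{3} = \left(\frac{3551}{6}\right)^{3} = \frac{44776693151}{216}$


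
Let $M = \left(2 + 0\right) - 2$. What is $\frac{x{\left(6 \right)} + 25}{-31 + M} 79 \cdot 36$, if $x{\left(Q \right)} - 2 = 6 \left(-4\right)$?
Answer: $- \frac{8532}{31} \approx -275.23$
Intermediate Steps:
$x{\left(Q \right)} = -22$ ($x{\left(Q \right)} = 2 + 6 \left(-4\right) = 2 - 24 = -22$)
$M = 0$ ($M = 2 - 2 = 0$)
$\frac{x{\left(6 \right)} + 25}{-31 + M} 79 \cdot 36 = \frac{-22 + 25}{-31 + 0} \cdot 79 \cdot 36 = \frac{3}{-31} \cdot 79 \cdot 36 = 3 \left(- \frac{1}{31}\right) 79 \cdot 36 = \left(- \frac{3}{31}\right) 79 \cdot 36 = \left(- \frac{237}{31}\right) 36 = - \frac{8532}{31}$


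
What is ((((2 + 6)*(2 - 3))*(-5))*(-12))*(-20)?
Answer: 9600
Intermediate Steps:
((((2 + 6)*(2 - 3))*(-5))*(-12))*(-20) = (((8*(-1))*(-5))*(-12))*(-20) = (-8*(-5)*(-12))*(-20) = (40*(-12))*(-20) = -480*(-20) = 9600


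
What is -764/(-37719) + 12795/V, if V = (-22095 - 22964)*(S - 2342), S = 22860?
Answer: 705851094763/34871991078078 ≈ 0.020241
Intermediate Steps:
V = -924520562 (V = (-22095 - 22964)*(22860 - 2342) = -45059*20518 = -924520562)
-764/(-37719) + 12795/V = -764/(-37719) + 12795/(-924520562) = -764*(-1/37719) + 12795*(-1/924520562) = 764/37719 - 12795/924520562 = 705851094763/34871991078078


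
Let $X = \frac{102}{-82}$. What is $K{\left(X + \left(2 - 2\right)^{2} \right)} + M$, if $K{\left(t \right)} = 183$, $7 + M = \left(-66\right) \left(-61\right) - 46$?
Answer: $4156$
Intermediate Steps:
$X = - \frac{51}{41}$ ($X = 102 \left(- \frac{1}{82}\right) = - \frac{51}{41} \approx -1.2439$)
$M = 3973$ ($M = -7 - -3980 = -7 + \left(4026 - 46\right) = -7 + 3980 = 3973$)
$K{\left(X + \left(2 - 2\right)^{2} \right)} + M = 183 + 3973 = 4156$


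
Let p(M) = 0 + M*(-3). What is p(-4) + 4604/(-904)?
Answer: 1561/226 ≈ 6.9071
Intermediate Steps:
p(M) = -3*M (p(M) = 0 - 3*M = -3*M)
p(-4) + 4604/(-904) = -3*(-4) + 4604/(-904) = 12 + 4604*(-1/904) = 12 - 1151/226 = 1561/226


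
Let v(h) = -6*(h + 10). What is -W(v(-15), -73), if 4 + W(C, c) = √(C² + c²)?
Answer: 4 - √6229 ≈ -74.924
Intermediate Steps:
v(h) = -60 - 6*h (v(h) = -6*(10 + h) = -60 - 6*h)
W(C, c) = -4 + √(C² + c²)
-W(v(-15), -73) = -(-4 + √((-60 - 6*(-15))² + (-73)²)) = -(-4 + √((-60 + 90)² + 5329)) = -(-4 + √(30² + 5329)) = -(-4 + √(900 + 5329)) = -(-4 + √6229) = 4 - √6229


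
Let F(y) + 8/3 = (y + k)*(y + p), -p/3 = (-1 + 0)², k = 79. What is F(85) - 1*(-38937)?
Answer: 157147/3 ≈ 52382.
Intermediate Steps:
p = -3 (p = -3*(-1 + 0)² = -3*(-1)² = -3*1 = -3)
F(y) = -8/3 + (-3 + y)*(79 + y) (F(y) = -8/3 + (y + 79)*(y - 3) = -8/3 + (79 + y)*(-3 + y) = -8/3 + (-3 + y)*(79 + y))
F(85) - 1*(-38937) = (-719/3 + 85² + 76*85) - 1*(-38937) = (-719/3 + 7225 + 6460) + 38937 = 40336/3 + 38937 = 157147/3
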